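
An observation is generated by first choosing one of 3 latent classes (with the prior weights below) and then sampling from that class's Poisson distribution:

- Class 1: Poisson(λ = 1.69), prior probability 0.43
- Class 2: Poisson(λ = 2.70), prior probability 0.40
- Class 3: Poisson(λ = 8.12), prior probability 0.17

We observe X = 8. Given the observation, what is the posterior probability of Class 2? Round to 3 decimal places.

Posterior ∝ prior × likelihood, so P(k | x) ∝ P(Z=k) f_k(x); normalise over all components.
Poisson probabilities:
  f_1 = e^(−1.69)·1.69^8/8! = 0.00030452
  f_2 = e^(−2.70)·2.70^8/8! = 0.00470755
  f_3 = e^(−8.12)·8.12^8/8! = 0.139462
Weight by the priors:
  P(Z=1)·f_1 = 0.43 × 0.00030452 = 0.000130943
  P(Z=2)·f_2 = 0.40 × 0.00470755 = 0.00188302
  P(Z=3)·f_3 = 0.17 × 0.139462 = 0.0237086
Sum: 0.000130943 + 0.00188302 + 0.0237086 = 0.0257225
So the posterior for Class 2 is 0.00188302 / 0.0257225 ≈ 0.073.

0.073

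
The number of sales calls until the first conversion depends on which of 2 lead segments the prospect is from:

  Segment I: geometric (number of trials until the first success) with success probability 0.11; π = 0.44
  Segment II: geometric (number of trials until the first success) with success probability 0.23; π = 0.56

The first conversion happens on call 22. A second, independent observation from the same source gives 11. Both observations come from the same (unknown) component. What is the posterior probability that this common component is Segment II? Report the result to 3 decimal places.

0.059

P(component k | x) = P(Z=k)·f_k(x) / marginal(x), where marginal(x) = Σ_j P(Z=j)·f_j(x).
Since both observations come from the same component, the likelihood for component k is f_k(x₁)·f_k(x₂).
  f_I = [0.00951881] × [0.0342999] = 0.000326494
  f_II = [0.000950677] × [0.0168514] = 1.60202e-05
Unnormalised posteriors:
  P(Z=I)·f_I = 0.44 × 0.000326494 = 0.000143657
  P(Z=II)·f_II = 0.56 × 1.60202e-05 = 8.97132e-06
Normaliser: 0.000143657 + 8.97132e-06 = 0.000152629
P(Segment II | x₁, x₂) ≈ 0.059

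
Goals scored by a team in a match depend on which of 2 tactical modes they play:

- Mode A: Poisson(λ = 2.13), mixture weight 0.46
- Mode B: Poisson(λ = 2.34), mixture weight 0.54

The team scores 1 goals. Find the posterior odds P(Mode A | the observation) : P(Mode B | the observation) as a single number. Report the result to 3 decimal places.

0.957

Posterior odds = (π_i f_i(x)) / (π_j f_j(x)); the normalising sum cancels.
Poisson probabilities:
  p_A = 0.253123
  p_B = 0.225407
0.116437 / 0.12172 ≈ 0.957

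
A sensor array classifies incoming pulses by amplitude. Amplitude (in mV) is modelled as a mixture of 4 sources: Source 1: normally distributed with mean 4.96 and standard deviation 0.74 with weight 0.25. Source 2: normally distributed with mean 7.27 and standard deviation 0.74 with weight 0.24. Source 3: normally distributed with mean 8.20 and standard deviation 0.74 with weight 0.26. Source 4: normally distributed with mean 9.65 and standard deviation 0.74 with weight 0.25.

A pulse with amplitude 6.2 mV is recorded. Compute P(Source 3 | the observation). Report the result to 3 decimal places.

0.044

By Bayes' theorem, P(k | x) = P(Z=k) f_k(x) / Σ_j P(Z=j) f_j(x).
Component likelihoods at x = 6.2 mV:
  f_1 = 0.13242
  f_2 = 0.189529
  f_3 = 0.0139799
  f_4 = 1.02759e-05
Multiply by the mixture weights:
  P(Z=1)·f_1 = 0.25 × 0.13242 = 0.033105
  P(Z=2)·f_2 = 0.24 × 0.189529 = 0.045487
  P(Z=3)·f_3 = 0.26 × 0.0139799 = 0.00363478
  P(Z=4)·f_4 = 0.25 × 1.02759e-05 = 2.56897e-06
Marginal: 0.033105 + 0.045487 + 0.00363478 + 2.56897e-06 = 0.0822293
P(Source 3 | the observation) ≈ 0.044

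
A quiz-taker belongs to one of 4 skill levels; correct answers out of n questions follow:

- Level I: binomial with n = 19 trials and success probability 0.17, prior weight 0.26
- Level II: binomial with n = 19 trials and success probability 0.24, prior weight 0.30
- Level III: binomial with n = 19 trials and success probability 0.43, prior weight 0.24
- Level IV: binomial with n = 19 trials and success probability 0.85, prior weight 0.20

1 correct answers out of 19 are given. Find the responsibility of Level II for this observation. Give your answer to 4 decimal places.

0.2496

Apply Bayes' rule: the posterior for each component is proportional to its prior times its likelihood at x.
Evaluate each component's likelihood at the observed value:
  L_I = C(19,1)·0.17^1·0.83^18 = 19·0.17·0.0349467 = 0.112878
  L_II = C(19,1)·0.24^1·0.76^18 = 19·0.24·0.00715558 = 0.0326294
  L_III = C(19,1)·0.43^1·0.57^18 = 19·0.43·4.03411e-05 = 0.000329587
  L_IV = C(19,1)·0.85^1·0.15^18 = 19·0.85·1.47789e-15 = 2.3868e-14
Multiply by the mixture weights:
  π_I·L_I = 0.26 × 0.112878 = 0.0293482
  π_II·L_II = 0.30 × 0.0326294 = 0.00978883
  π_III·L_III = 0.24 × 0.000329587 = 7.91008e-05
  π_IV·L_IV = 0.20 × 2.3868e-14 = 4.77359e-15
Normaliser: 0.0293482 + 0.00978883 + 7.91008e-05 + 4.77359e-15 = 0.0392161
P(Level II | the observation) = 0.00978883 / 0.0392161 ≈ 0.2496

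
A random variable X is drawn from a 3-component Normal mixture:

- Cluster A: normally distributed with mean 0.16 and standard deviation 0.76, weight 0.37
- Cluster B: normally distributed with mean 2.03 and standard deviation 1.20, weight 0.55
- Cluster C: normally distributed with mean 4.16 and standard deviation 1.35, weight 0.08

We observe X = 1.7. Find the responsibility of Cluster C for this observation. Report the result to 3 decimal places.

P(component k | x) = P(Z=k)·f_k(x) / marginal(x), where marginal(x) = Σ_j P(Z=j)·f_j(x).
Evaluate each component's likelihood at the observed value:
  f_A = 0.0673751
  f_B = 0.320116
  f_C = 0.0561746
Unnormalised posteriors:
  P(Z=A)·f_A = 0.37 × 0.0673751 = 0.0249288
  P(Z=B)·f_B = 0.55 × 0.320116 = 0.176064
  P(Z=C)·f_C = 0.08 × 0.0561746 = 0.00449397
Marginal: 0.0249288 + 0.176064 + 0.00449397 = 0.205486
P(Cluster C | 1.7) = 0.00449397 / 0.205486 ≈ 0.022

0.022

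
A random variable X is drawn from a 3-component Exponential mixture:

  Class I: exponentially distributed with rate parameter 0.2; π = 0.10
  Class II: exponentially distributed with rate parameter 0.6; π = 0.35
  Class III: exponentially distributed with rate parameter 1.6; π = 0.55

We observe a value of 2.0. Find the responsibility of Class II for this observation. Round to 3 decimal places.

P(component k | x) = π_k·f_k(x) / marginal(x), where marginal(x) = Σ_j π_j·f_j(x).
Component likelihoods at x = 2.0:
  L_I = 0.134064
  L_II = 0.180717
  L_III = 0.0652195
Prior × likelihood for each component:
  π_I·L_I = 0.10 × 0.134064 = 0.0134064
  π_II·L_II = 0.35 × 0.180717 = 0.0632508
  π_III·L_III = 0.55 × 0.0652195 = 0.0358707
Sum: 0.0134064 + 0.0632508 + 0.0358707 = 0.112528
Responsibility of Class II: 0.0632508 / 0.112528 ≈ 0.562

0.562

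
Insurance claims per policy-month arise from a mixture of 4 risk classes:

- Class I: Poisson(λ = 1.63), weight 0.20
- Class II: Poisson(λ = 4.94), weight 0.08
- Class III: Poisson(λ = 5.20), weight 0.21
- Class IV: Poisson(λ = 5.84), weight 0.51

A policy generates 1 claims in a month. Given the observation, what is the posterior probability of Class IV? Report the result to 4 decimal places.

0.1064

Apply Bayes' rule: the posterior for each component is proportional to its prior times its likelihood at x.
Poisson probabilities:
  L_I = 0.319365
  L_II = 0.0353437
  L_III = 0.0286861
  L_IV = 0.0169876
Multiply by the mixture weights:
  π_I·L_I = 0.20 × 0.319365 = 0.063873
  π_II·L_II = 0.08 × 0.0353437 = 0.0028275
  π_III·L_III = 0.21 × 0.0286861 = 0.00602409
  π_IV·L_IV = 0.51 × 0.0169876 = 0.0086637
Evidence: 0.063873 + 0.0028275 + 0.00602409 + 0.0086637 = 0.0813883
Responsibility of Class IV: 0.0086637 / 0.0813883 ≈ 0.1064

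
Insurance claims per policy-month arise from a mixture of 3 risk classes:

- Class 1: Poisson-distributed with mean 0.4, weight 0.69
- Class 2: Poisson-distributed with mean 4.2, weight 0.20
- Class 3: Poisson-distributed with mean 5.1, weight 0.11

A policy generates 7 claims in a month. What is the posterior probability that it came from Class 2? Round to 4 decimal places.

Posterior ∝ prior × likelihood, so P(k | x) ∝ P(Z=k) f_k(x); normalise over all components.
Poisson probabilities:
  L_1 = e^(−0.4)·0.4^7/7! = 2.17907e-07
  L_2 = e^(−4.2)·4.2^7/7! = 0.0685927
  L_3 = e^(−5.1)·5.1^7/7! = 0.108557
Multiply by the mixture weights:
  P(Z=1)·L_1 = 0.69 × 2.17907e-07 = 1.50356e-07
  P(Z=2)·L_2 = 0.20 × 0.0685927 = 0.0137185
  P(Z=3)·L_3 = 0.11 × 0.108557 = 0.0119413
Marginal: 1.50356e-07 + 0.0137185 + 0.0119413 = 0.02566
P(Class 2 | data) = 0.0137185 / 0.02566 ≈ 0.5346

0.5346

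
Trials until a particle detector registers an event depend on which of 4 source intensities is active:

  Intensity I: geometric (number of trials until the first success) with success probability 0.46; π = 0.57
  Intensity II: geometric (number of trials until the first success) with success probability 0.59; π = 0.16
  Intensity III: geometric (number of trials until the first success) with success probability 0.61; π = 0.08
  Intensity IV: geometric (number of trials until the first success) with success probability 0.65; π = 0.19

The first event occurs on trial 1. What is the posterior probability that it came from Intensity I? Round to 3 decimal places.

0.496

By Bayes' theorem, P(k | x) = w_k f_k(x) / Σ_j w_j f_j(x).
Component likelihoods at x = 1:
  p_I = 0.46·(1−0.46)^0 = 0.46·1 = 0.46
  p_II = 0.59·(1−0.59)^0 = 0.59·1 = 0.59
  p_III = 0.61·(1−0.61)^0 = 0.61·1 = 0.61
  p_IV = 0.65·(1−0.65)^0 = 0.65·1 = 0.65
Prior × likelihood for each component:
  w_I·p_I = 0.57 × 0.46 = 0.2622
  w_II·p_II = 0.16 × 0.59 = 0.0944
  w_III·p_III = 0.08 × 0.61 = 0.0488
  w_IV·p_IV = 0.19 × 0.65 = 0.1235
Marginal: 0.2622 + 0.0944 + 0.0488 + 0.1235 = 0.5289
So the posterior for Intensity I is 0.2622 / 0.5289 ≈ 0.496.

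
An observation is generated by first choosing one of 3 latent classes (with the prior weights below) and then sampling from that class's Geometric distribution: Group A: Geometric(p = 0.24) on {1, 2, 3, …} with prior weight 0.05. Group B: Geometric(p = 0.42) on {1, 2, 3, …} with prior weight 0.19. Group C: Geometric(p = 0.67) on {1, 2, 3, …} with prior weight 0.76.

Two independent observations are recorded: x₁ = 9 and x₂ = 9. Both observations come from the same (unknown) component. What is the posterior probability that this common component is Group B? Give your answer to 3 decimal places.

Apply Bayes' rule: the posterior for each component is proportional to its prior times its likelihood at x.
Since both observations come from the same component, the likelihood for component k is f_k(x₁)·f_k(x₂).
  f_A = [0.24·(1−0.24)^8 = 0.24·0.111303 = 0.0267128] × [0.0267128] = 0.000713576
  f_B = [0.42·(1−0.42)^8 = 0.42·0.0128063 = 0.00537865] × [0.00537865] = 2.89299e-05
  f_C = [0.67·(1−0.67)^8 = 0.67·0.000140641 = 9.42294e-05] × [9.42294e-05] = 8.87918e-09
Weight by the priors:
  w_A·f_A = 0.05 × 0.000713576 = 3.56788e-05
  w_B·f_B = 0.19 × 2.89299e-05 = 5.49668e-06
  w_C·f_C = 0.76 × 8.87918e-09 = 6.74817e-09
Normaliser: 3.56788e-05 + 5.49668e-06 + 6.74817e-09 = 4.11822e-05
P(Group B | x) ≈ 0.133

0.133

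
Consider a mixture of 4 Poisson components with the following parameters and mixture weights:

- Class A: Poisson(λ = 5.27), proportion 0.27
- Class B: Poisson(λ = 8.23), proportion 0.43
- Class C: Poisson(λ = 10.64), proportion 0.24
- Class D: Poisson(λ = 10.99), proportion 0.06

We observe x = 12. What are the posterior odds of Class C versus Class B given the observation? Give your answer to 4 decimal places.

Since P(k|x) ∝ P(Z=k) f_k(x), the posterior odds are P(Z=i) f_i(x) / (P(Z=j) f_j(x)).
Poisson probabilities:
  p_A = e^(−5.27)·5.27^12/12! = 0.00492786
  p_B = e^(−8.23)·8.23^12/12! = 0.0537301
  p_C = e^(−10.64)·10.64^12/12! = 0.105213
  p_D = e^(−10.99)·10.99^12/12! = 0.10933
Odds = (0.24/0.43) × (0.105213/0.0537301) = 0.55814 × 1.95818 ≈ 1.0929

1.0929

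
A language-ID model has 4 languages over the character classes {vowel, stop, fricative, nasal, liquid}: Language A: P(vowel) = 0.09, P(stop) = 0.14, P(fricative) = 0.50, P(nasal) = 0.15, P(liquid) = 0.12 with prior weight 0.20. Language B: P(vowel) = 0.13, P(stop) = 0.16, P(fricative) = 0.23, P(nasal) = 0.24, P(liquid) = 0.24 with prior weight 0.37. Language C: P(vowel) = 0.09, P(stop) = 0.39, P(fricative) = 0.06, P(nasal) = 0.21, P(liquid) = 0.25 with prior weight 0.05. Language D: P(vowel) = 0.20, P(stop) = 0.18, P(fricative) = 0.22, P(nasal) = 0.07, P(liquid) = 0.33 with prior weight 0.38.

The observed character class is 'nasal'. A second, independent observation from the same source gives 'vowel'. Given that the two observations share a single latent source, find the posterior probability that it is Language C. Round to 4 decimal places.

0.0461

P(component k | x) = π_k·f_k(x) / marginal(x), where marginal(x) = Σ_j π_j·f_j(x).
Since both observations come from the same component, the likelihood for component k is f_k(x₁)·f_k(x₂).
  f_A = [P(nasal | comp) = 0.15] × [0.09] = 0.0135
  f_B = [P(nasal | comp) = 0.24] × [0.13] = 0.0312
  f_C = [P(nasal | comp) = 0.21] × [0.09] = 0.0189
  f_D = [P(nasal | comp) = 0.07] × [0.2] = 0.014
Multiply by the mixture weights:
  π_A·f_A = 0.20 × 0.0135 = 0.0027
  π_B·f_B = 0.37 × 0.0312 = 0.011544
  π_C·f_C = 0.05 × 0.0189 = 0.000945
  π_D·f_D = 0.38 × 0.014 = 0.00532
Denominator: 0.0027 + 0.011544 + 0.000945 + 0.00532 = 0.020509
So the posterior for Language C is 0.000945 / 0.020509 ≈ 0.0461.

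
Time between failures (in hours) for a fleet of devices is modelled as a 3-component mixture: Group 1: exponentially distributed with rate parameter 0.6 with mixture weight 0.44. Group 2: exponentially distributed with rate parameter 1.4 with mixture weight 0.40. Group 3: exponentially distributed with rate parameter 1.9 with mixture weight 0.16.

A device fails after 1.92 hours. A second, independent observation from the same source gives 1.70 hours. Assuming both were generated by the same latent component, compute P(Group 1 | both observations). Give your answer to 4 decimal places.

By Bayes' theorem, P(k | x) = w_k f_k(x) / Σ_j w_j f_j(x).
Since both observations come from the same component, the likelihood for component k is f_k(x₁)·f_k(x₂).
  p_1 = [0.189602] × [0.216357] = 0.0410218
  p_2 = [0.0952236] × [0.129571] = 0.0123382
  p_3 = [0.049482] × [0.0751592] = 0.00371903
Multiply by the mixture weights:
  w_1·p_1 = 0.44 × 0.0410218 = 0.0180496
  w_2·p_2 = 0.40 × 0.0123382 = 0.00493528
  w_3·p_3 = 0.16 × 0.00371903 = 0.000595045
Evidence: 0.0180496 + 0.00493528 + 0.000595045 = 0.0235799
Responsibility of Group 1: 0.0180496 / 0.0235799 ≈ 0.7655

0.7655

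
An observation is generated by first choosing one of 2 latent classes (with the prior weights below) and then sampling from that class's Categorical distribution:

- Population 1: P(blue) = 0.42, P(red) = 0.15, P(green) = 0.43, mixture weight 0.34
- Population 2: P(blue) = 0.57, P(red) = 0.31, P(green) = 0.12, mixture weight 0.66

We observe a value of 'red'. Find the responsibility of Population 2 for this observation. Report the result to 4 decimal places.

0.8005

Apply Bayes' rule: the posterior for each component is proportional to its prior times its likelihood at x.
Categorical probabilities:
  f_1 = 0.15
  f_2 = 0.31
Multiply by the mixture weights:
  π_1·f_1 = 0.34 × 0.15 = 0.051
  π_2·f_2 = 0.66 × 0.31 = 0.2046
Evidence: 0.051 + 0.2046 = 0.2556
So the posterior for Population 2 is 0.2046 / 0.2556 ≈ 0.8005.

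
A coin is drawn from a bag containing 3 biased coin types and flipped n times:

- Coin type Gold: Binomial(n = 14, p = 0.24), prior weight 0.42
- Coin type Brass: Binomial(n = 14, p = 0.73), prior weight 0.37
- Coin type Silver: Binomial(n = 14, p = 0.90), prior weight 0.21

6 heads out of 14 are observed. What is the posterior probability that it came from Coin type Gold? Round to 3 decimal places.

0.850

The responsibility of component k is w_k f_k(x) divided by Σ_j w_j f_j(x).
Binomial probabilities:
  L_Gold = C(14,6)·0.24^6·0.76^8 = 3003·0.000191103·0.111303 = 0.0638751
  L_Brass = C(14,6)·0.73^6·0.27^8 = 3003·0.151334·2.8243e-05 = 0.0128352
  L_Silver = C(14,6)·0.90^6·0.10^8 = 3003·0.531441·1e-08 = 1.59592e-05
Multiply by the mixture weights:
  w_Gold·L_Gold = 0.42 × 0.0638751 = 0.0268275
  w_Brass·L_Brass = 0.37 × 0.0128352 = 0.00474902
  w_Silver·L_Silver = 0.21 × 1.59592e-05 = 3.35143e-06
Denominator: 0.0268275 + 0.00474902 + 3.35143e-06 = 0.0315799
P(Coin type Gold | 6 heads out of 14) = 0.0268275 / 0.0315799 ≈ 0.850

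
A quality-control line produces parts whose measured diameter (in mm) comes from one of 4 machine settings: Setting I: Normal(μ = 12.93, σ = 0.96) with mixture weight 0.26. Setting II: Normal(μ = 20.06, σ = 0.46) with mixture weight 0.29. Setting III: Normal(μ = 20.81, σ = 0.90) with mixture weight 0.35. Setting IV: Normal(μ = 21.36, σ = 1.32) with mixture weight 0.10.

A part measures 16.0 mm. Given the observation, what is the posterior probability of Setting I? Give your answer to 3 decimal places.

0.988

The responsibility of component k is w_k f_k(x) divided by Σ_j w_j f_j(x).
Component likelihoods at x = 16.0 mm:
  L_I = 0.00250003
  L_II = 1.05299e-17
  L_III = 2.78146e-07
  L_IV = 7.94144e-05
Weight by the priors:
  w_I·L_I = 0.26 × 0.00250003 = 0.000650008
  w_II·L_II = 0.29 × 1.05299e-17 = 3.05366e-18
  w_III·L_III = 0.35 × 2.78146e-07 = 9.73509e-08
  w_IV·L_IV = 0.10 × 7.94144e-05 = 7.94144e-06
Denominator: 0.000650008 + 3.05366e-18 + 9.73509e-08 + 7.94144e-06 = 0.000658047
P(Setting I | data) ≈ 0.988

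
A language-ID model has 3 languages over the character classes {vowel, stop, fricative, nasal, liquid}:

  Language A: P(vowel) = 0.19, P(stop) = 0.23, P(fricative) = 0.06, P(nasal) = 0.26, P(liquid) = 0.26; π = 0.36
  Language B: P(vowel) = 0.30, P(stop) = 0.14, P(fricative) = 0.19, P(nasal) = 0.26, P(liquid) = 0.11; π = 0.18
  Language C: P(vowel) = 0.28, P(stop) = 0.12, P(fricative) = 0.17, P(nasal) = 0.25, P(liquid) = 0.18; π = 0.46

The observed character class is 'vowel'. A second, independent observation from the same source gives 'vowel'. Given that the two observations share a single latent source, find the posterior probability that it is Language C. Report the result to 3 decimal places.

0.553

Apply Bayes' rule: the posterior for each component is proportional to its prior times its likelihood at x.
Since both observations come from the same component, the likelihood for component k is f_k(x₁)·f_k(x₂).
  f_A = [P(vowel | comp) = 0.19] × [0.19] = 0.0361
  f_B = [P(vowel | comp) = 0.30] × [0.3] = 0.09
  f_C = [P(vowel | comp) = 0.28] × [0.28] = 0.0784
Unnormalised posteriors:
  w_A·f_A = 0.36 × 0.0361 = 0.012996
  w_B·f_B = 0.18 × 0.09 = 0.0162
  w_C·f_C = 0.46 × 0.0784 = 0.036064
Evidence: 0.012996 + 0.0162 + 0.036064 = 0.06526
P(Language C | x₁, x₂) = 0.036064 / 0.06526 ≈ 0.553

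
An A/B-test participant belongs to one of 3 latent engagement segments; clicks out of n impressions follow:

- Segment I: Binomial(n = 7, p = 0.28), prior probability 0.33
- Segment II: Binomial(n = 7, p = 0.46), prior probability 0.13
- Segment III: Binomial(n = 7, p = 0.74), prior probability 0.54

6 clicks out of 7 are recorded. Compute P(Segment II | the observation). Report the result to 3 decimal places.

0.028

Posterior ∝ prior × likelihood, so P(k | x) ∝ P(Z=k) f_k(x); normalise over all components.
Binomial probabilities:
  f_I = 0.00242873
  f_II = 0.0358128
  f_III = 0.298856
Prior × likelihood for each component:
  P(Z=I)·f_I = 0.33 × 0.00242873 = 0.00080148
  P(Z=II)·f_II = 0.13 × 0.0358128 = 0.00465567
  P(Z=III)·f_III = 0.54 × 0.298856 = 0.161382
Marginal: 0.00080148 + 0.00465567 + 0.161382 = 0.166839
P(Segment II | x) = 0.00465567 / 0.166839 ≈ 0.028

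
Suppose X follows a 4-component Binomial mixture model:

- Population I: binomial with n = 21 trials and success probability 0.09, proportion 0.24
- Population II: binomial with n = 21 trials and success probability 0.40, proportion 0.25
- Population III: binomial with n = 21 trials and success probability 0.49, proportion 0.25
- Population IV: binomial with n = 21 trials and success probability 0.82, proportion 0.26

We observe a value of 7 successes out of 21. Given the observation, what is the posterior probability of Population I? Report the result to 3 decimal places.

0.007

Posterior ∝ prior × likelihood, so P(k | x) ∝ π_k f_k(x); normalise over all components.
Binomial probabilities:
  L_I = C(21,7)·0.09^7·0.91^14 = 116280·4.78297e-08·0.267042 = 0.00148519
  L_II = C(21,7)·0.40^7·0.60^14 = 116280·0.0016384·0.000783642 = 0.149294
  L_III = C(21,7)·0.49^7·0.51^14 = 116280·0.00678223·8.05346e-05 = 0.0635126
  L_IV = C(21,7)·0.82^7·0.18^14 = 116280·0.249285·3.74813e-11 = 1.08647e-06
Weight by the priors:
  π_I·L_I = 0.24 × 0.00148519 = 0.000356446
  π_II·L_II = 0.25 × 0.149294 = 0.0373235
  π_III·L_III = 0.25 × 0.0635126 = 0.0158782
  π_IV·L_IV = 0.26 × 1.08647e-06 = 2.82482e-07
Marginal: 0.000356446 + 0.0373235 + 0.0158782 + 2.82482e-07 = 0.0535584
So the posterior for Population I is 0.000356446 / 0.0535584 ≈ 0.007.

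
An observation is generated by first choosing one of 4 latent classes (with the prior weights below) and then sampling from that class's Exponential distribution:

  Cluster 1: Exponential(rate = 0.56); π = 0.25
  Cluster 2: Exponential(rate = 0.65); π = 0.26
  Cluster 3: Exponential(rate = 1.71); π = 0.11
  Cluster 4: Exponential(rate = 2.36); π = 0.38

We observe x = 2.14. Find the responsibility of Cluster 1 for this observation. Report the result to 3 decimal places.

The responsibility of component k is π_k f_k(x) divided by Σ_j π_j f_j(x).
Exponential densities:
  L_1 = 0.168939
  L_2 = 0.161737
  L_3 = 0.044029
  L_4 = 0.01512
Prior × likelihood for each component:
  π_1·L_1 = 0.25 × 0.168939 = 0.0422347
  π_2·L_2 = 0.26 × 0.161737 = 0.0420517
  π_3·L_3 = 0.11 × 0.044029 = 0.00484319
  π_4·L_4 = 0.38 × 0.01512 = 0.00574559
Evidence: 0.0422347 + 0.0420517 + 0.00484319 + 0.00574559 = 0.0948751
P(Cluster 1 | 2.14) = 0.0422347 / 0.0948751 ≈ 0.445

0.445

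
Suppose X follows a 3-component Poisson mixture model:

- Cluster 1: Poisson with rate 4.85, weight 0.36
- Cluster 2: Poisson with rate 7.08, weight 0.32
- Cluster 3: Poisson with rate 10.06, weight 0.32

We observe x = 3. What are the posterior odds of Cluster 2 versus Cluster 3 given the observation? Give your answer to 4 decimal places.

Only the two components matter; the odds are (P(Z=i) f_i(x)) / (P(Z=j) f_j(x)).
Component likelihoods at x = 3:
  L_1 = 0.148849
  L_2 = 0.0497902
  L_3 = 0.00725505
0.0159329 / 0.00232161 ≈ 6.8628

6.8628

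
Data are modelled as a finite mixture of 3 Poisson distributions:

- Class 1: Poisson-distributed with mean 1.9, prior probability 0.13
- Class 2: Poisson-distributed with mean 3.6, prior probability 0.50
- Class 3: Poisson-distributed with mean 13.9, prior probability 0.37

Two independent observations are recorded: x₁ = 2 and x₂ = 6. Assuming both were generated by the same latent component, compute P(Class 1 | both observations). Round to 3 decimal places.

0.045

Posterior ∝ prior × likelihood, so P(k | x) ∝ w_k f_k(x); normalise over all components.
Since both observations come from the same component, the likelihood for component k is f_k(x₁)·f_k(x₂).
  L_1 = [0.269971] × [0.00977304] = 0.00263844
  L_2 = [0.177058] × [0.0826081] = 0.0146264
  L_3 = [8.87782e-05] × [0.00920583] = 8.17277e-07
Prior × likelihood for each component:
  w_1·L_1 = 0.13 × 0.00263844 = 0.000342997
  w_2·L_2 = 0.50 × 0.0146264 = 0.0073132
  w_3·L_3 = 0.37 × 8.17277e-07 = 3.02393e-07
Evidence: 0.000342997 + 0.0073132 + 3.02393e-07 = 0.0076565
P(Class 1 | x₁, x₂) ≈ 0.045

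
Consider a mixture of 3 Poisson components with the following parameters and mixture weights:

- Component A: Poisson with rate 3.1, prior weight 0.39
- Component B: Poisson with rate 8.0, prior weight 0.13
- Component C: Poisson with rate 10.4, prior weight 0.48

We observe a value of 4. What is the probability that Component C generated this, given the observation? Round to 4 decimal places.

P(component k | x) = π_k·f_k(x) / marginal(x), where marginal(x) = Σ_j π_j·f_j(x).
Component likelihoods at x = 4:
  f_A = 0.17335
  f_B = 0.0572523
  f_C = 0.014834
Unnormalised posteriors:
  π_A·f_A = 0.39 × 0.17335 = 0.0676063
  π_B·f_B = 0.13 × 0.0572523 = 0.0074428
  π_C·f_C = 0.48 × 0.014834 = 0.00712034
Denominator: 0.0676063 + 0.0074428 + 0.00712034 = 0.0821694
P(Component C | x) = 0.00712034 / 0.0821694 ≈ 0.0867

0.0867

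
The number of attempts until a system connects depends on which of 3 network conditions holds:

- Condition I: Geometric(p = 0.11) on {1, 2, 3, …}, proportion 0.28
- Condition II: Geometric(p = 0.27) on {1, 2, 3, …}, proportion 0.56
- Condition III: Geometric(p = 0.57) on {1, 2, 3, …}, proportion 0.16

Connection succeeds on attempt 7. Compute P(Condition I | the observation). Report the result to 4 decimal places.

The responsibility of component k is π_k f_k(x) divided by Σ_j π_j f_j(x).
Geometric probabilities:
  L_I = 0.11·(1−0.11)^6 = 0.11·0.496981 = 0.0546679
  L_II = 0.27·(1−0.27)^6 = 0.27·0.151334 = 0.0408602
  L_III = 0.57·(1−0.57)^6 = 0.57·0.00632136 = 0.00360318
Prior × likelihood for each component:
  π_I·L_I = 0.28 × 0.0546679 = 0.015307
  π_II·L_II = 0.56 × 0.0408602 = 0.0228817
  π_III·L_III = 0.16 × 0.00360318 = 0.000576508
Marginal: 0.015307 + 0.0228817 + 0.000576508 = 0.0387653
Responsibility of Condition I: 0.015307 / 0.0387653 ≈ 0.3949

0.3949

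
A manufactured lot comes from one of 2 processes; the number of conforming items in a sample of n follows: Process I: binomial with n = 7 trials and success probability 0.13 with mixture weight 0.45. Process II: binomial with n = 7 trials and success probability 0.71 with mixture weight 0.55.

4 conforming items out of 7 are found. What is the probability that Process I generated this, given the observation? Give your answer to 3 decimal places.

By Bayes' theorem, P(k | x) = π_k f_k(x) / Σ_j π_j f_j(x).
Component likelihoods at x = 4 conforming items out of 7:
  p_I = C(7,4)·0.13^4·0.87^3 = 35·0.00028561·0.658503 = 0.00658263
  p_II = C(7,4)·0.71^4·0.29^3 = 35·0.254117·0.024389 = 0.216918
Multiply by the mixture weights:
  π_I·p_I = 0.45 × 0.00658263 = 0.00296218
  π_II·p_II = 0.55 × 0.216918 = 0.119305
Marginal: 0.00296218 + 0.119305 = 0.122267
P(Process I | x) = 0.00296218 / 0.122267 ≈ 0.024

0.024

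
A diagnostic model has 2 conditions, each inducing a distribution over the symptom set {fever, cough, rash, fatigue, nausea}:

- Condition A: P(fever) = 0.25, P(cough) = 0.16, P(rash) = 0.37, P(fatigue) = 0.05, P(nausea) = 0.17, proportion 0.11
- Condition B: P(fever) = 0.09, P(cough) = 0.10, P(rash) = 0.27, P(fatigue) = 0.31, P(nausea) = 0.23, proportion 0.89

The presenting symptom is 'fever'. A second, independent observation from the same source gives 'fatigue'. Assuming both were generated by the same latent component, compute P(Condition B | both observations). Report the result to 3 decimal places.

Posterior ∝ prior × likelihood, so P(k | x) ∝ w_k f_k(x); normalise over all components.
Since both observations come from the same component, the likelihood for component k is f_k(x₁)·f_k(x₂).
  f_A = [0.25] × [0.05] = 0.0125
  f_B = [0.09] × [0.31] = 0.0279
Unnormalised posteriors:
  w_A·f_A = 0.11 × 0.0125 = 0.001375
  w_B·f_B = 0.89 × 0.0279 = 0.024831
Marginal: 0.001375 + 0.024831 = 0.026206
P(Condition B | x) = 0.024831 / 0.026206 ≈ 0.948

0.948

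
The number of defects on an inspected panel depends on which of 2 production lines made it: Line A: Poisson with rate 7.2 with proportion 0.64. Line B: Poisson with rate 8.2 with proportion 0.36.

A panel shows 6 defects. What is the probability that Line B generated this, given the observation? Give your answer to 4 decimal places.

Apply Bayes' rule: the posterior for each component is proportional to its prior times its likelihood at x.
Poisson probabilities:
  p_A = e^(−7.2)·7.2^6/6! = 0.144458
  p_B = e^(−8.2)·8.2^6/6! = 0.115967
Multiply by the mixture weights:
  π_A·p_A = 0.64 × 0.144458 = 0.0924533
  π_B·p_B = 0.36 × 0.115967 = 0.0417483
Marginal: 0.0924533 + 0.0417483 = 0.134202
Responsibility of Line B: 0.0417483 / 0.134202 ≈ 0.3111

0.3111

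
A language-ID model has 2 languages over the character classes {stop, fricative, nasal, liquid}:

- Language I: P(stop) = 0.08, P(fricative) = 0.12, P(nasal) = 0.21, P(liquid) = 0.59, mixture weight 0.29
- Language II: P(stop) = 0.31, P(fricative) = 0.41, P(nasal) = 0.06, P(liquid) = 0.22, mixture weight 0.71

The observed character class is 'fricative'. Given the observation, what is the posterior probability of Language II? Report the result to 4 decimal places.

Apply Bayes' rule: the posterior for each component is proportional to its prior times its likelihood at x.
Component likelihoods at x = 'fricative':
  p_I = P(fricative | comp) = 0.12
  p_II = P(fricative | comp) = 0.41
Unnormalised posteriors:
  w_I·p_I = 0.29 × 0.12 = 0.0348
  w_II·p_II = 0.71 × 0.41 = 0.2911
Marginal: 0.0348 + 0.2911 = 0.3259
So the posterior for Language II is 0.2911 / 0.3259 ≈ 0.8932.

0.8932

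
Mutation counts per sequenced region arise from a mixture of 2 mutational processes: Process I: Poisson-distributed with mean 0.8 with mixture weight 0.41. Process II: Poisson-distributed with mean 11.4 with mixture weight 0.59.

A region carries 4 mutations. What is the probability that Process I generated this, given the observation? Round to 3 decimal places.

0.403

By Bayes' theorem, P(k | x) = P(Z=k) f_k(x) / Σ_j P(Z=j) f_j(x).
Evaluate each component's likelihood at the observed value:
  p_I = e^(−0.8)·0.8^4/4! = 0.00766855
  p_II = e^(−11.4)·11.4^4/4! = 0.00787864
Unnormalised posteriors:
  P(Z=I)·p_I = 0.41 × 0.00766855 = 0.0031441
  P(Z=II)·p_II = 0.59 × 0.00787864 = 0.0046484
Normaliser: 0.0031441 + 0.0046484 = 0.0077925
P(Process I | the observation) ≈ 0.403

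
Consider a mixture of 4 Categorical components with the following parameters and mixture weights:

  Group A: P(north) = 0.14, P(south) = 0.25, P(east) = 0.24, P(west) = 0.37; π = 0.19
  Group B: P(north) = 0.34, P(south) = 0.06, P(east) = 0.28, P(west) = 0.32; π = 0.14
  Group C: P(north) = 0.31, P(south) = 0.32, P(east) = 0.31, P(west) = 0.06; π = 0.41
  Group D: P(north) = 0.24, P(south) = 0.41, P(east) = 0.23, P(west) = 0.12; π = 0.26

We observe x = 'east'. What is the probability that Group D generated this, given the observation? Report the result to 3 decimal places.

P(component k | x) = π_k·f_k(x) / marginal(x), where marginal(x) = Σ_j π_j·f_j(x).
Categorical probabilities:
  L_A = P(east | comp) = 0.24
  L_B = P(east | comp) = 0.28
  L_C = P(east | comp) = 0.31
  L_D = P(east | comp) = 0.23
Multiply by the mixture weights:
  π_A·L_A = 0.19 × 0.24 = 0.0456
  π_B·L_B = 0.14 × 0.28 = 0.0392
  π_C·L_C = 0.41 × 0.31 = 0.1271
  π_D·L_D = 0.26 × 0.23 = 0.0598
Sum: 0.0456 + 0.0392 + 0.1271 + 0.0598 = 0.2717
P(Group D | the observation) = 0.0598 / 0.2717 ≈ 0.220

0.220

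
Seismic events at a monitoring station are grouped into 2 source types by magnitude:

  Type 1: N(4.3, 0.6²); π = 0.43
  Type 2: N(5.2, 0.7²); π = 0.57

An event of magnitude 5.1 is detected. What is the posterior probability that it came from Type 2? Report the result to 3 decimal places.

P(component k | x) = π_k·f_k(x) / marginal(x), where marginal(x) = Σ_j π_j·f_j(x).
Component likelihoods at x = 5.1:
  p_1 = 0.27335
  p_2 = 0.564132
Weight by the priors:
  π_1·p_1 = 0.43 × 0.27335 = 0.117541
  π_2·p_2 = 0.57 × 0.564132 = 0.321555
Sum: 0.117541 + 0.321555 = 0.439096
P(Type 2 | data) ≈ 0.732

0.732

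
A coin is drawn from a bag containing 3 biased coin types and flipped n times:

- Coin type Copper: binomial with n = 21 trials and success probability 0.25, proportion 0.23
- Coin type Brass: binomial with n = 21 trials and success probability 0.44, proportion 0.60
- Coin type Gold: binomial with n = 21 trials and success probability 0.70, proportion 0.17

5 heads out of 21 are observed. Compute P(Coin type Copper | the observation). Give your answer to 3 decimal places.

0.709

By Bayes' theorem, P(k | x) = P(Z=k) f_k(x) / Σ_j P(Z=j) f_j(x).
Evaluate each component's likelihood at the observed value:
  L_Copper = 0.19917
  L_Brass = 0.0313917
  L_Gold = 1.47222e-05
Multiply by the mixture weights:
  P(Z=Copper)·L_Copper = 0.23 × 0.19917 = 0.045809
  P(Z=Brass)·L_Brass = 0.60 × 0.0313917 = 0.018835
  P(Z=Gold)·L_Gold = 0.17 × 1.47222e-05 = 2.50278e-06
Marginal: 0.045809 + 0.018835 + 2.50278e-06 = 0.0646466
P(Coin type Copper | the observation) ≈ 0.709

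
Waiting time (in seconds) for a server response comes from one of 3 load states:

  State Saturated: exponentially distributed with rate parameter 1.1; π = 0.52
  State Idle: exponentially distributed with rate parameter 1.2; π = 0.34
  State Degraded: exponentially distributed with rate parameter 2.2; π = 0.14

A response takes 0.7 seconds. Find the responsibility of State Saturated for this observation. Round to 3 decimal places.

Apply Bayes' rule: the posterior for each component is proportional to its prior times its likelihood at x.
Component likelihoods at x = 0.7 seconds:
  f_Saturated = 0.509314
  f_Idle = 0.518053
  f_Degraded = 0.471638
Prior × likelihood for each component:
  π_Saturated·f_Saturated = 0.52 × 0.509314 = 0.264843
  π_Idle·f_Idle = 0.34 × 0.518053 = 0.176138
  π_Degraded·f_Degraded = 0.14 × 0.471638 = 0.0660294
Normaliser: 0.264843 + 0.176138 + 0.0660294 = 0.507011
P(State Saturated | the observation) ≈ 0.522

0.522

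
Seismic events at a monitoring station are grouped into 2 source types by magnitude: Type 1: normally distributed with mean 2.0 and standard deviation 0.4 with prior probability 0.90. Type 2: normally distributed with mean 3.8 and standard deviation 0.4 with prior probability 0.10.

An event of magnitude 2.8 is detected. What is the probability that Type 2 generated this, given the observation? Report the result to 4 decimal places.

Apply Bayes' rule: the posterior for each component is proportional to its prior times its likelihood at x.
Normal densities:
  f_1 = (1/(0.4·√(2π)))·exp(−(2.8−2.0)²/(2·0.4²)) = 0.997356·exp(-2.00000) = 0.134977
  f_2 = (1/(0.4·√(2π)))·exp(−(2.8−3.8)²/(2·0.4²)) = 0.997356·exp(-3.12500) = 0.0438208
Multiply by the mixture weights:
  π_1·f_1 = 0.90 × 0.134977 = 0.12148
  π_2·f_2 = 0.10 × 0.0438208 = 0.00438208
Evidence: 0.12148 + 0.00438208 = 0.125862
Responsibility of Type 2: 0.00438208 / 0.125862 ≈ 0.0348

0.0348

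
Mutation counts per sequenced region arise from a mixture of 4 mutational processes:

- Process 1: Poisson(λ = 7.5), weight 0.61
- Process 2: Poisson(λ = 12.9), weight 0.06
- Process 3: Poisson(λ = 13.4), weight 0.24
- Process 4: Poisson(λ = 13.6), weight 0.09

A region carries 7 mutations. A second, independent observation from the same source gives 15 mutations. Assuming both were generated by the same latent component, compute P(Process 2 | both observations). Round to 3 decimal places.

Apply Bayes' rule: the posterior for each component is proportional to its prior times its likelihood at x.
Since both observations come from the same component, the likelihood for component k is f_k(x₁)·f_k(x₂).
  L_1 = [e^(−7.5)·7.5^7/7! = 0.146484] × [0.00565211] = 0.000827943
  L_2 = [e^(−12.9)·12.9^7/7! = 0.0294645] × [0.0870858] = 0.00256594
  L_3 = [e^(−13.4)·13.4^7/7! = 0.0233215] × [0.0934386] = 0.00217913
  L_4 = [e^(−13.6)·13.6^7/7! = 0.0211805] × [0.0955386] = 0.00202356
Unnormalised posteriors:
  P(Z=1)·L_1 = 0.61 × 0.000827943 = 0.000505045
  P(Z=2)·L_2 = 0.06 × 0.00256594 = 0.000153956
  P(Z=3)·L_3 = 0.24 × 0.00217913 = 0.000522991
  P(Z=4)·L_4 = 0.09 × 0.00202356 = 0.00018212
Denominator: 0.000505045 + 0.000153956 + 0.000522991 + 0.00018212 = 0.00136411
P(Process 2 | x) ≈ 0.113

0.113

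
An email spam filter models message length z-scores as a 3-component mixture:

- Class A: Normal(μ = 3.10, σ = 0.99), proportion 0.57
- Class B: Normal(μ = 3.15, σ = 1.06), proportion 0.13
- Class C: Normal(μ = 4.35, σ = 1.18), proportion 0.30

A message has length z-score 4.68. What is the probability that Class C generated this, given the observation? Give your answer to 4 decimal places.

Apply Bayes' rule: the posterior for each component is proportional to its prior times its likelihood at x.
Component likelihoods at x = 4.68:
  p_A = (1/(0.99·√(2π)))·exp(−(4.68−3.10)²/(2·0.99²)) = 0.402972·exp(-1.27354) = 0.112767
  p_B = (1/(1.06·√(2π)))·exp(−(4.68−3.15)²/(2·1.06²)) = 0.376361·exp(-1.04170) = 0.132801
  p_C = (1/(1.18·√(2π)))·exp(−(4.68−4.35)²/(2·1.18²)) = 0.338087·exp(-0.03911) = 0.325121
Multiply by the mixture weights:
  π_A·p_A = 0.57 × 0.112767 = 0.0642772
  π_B·p_B = 0.13 × 0.132801 = 0.0172641
  π_C·p_C = 0.30 × 0.325121 = 0.0975363
Evidence: 0.0642772 + 0.0172641 + 0.0975363 = 0.179078
P(Class C | x) ≈ 0.5447

0.5447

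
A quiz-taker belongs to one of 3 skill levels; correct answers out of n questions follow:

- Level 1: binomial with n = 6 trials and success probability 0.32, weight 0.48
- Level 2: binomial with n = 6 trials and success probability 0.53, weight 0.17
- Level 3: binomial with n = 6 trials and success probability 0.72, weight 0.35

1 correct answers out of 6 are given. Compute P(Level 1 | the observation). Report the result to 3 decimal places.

The responsibility of component k is w_k f_k(x) divided by Σ_j w_j f_j(x).
Binomial probabilities:
  f_1 = C(6,1)·0.32^1·0.68^5 = 6·0.32·0.145393 = 0.279155
  f_2 = C(6,1)·0.53^1·0.47^5 = 6·0.53·0.0229345 = 0.0729317
  f_3 = C(6,1)·0.72^1·0.28^5 = 6·0.72·0.00172104 = 0.00743488
Unnormalised posteriors:
  w_1·f_1 = 0.48 × 0.279155 = 0.133995
  w_2·f_2 = 0.17 × 0.0729317 = 0.0123984
  w_3·f_3 = 0.35 × 0.00743488 = 0.00260221
Evidence: 0.133995 + 0.0123984 + 0.00260221 = 0.148995
So the posterior for Level 1 is 0.133995 / 0.148995 ≈ 0.899.

0.899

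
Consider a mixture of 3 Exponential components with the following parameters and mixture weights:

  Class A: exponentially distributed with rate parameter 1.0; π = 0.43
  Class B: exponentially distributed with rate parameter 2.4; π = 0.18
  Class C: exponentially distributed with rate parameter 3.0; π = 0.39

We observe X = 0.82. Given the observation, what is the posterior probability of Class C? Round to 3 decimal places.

0.286

Posterior ∝ prior × likelihood, so P(k | x) ∝ w_k f_k(x); normalise over all components.
Component likelihoods at x = 0.82:
  f_A = 0.440432
  f_B = 0.335367
  f_C = 0.256305
Prior × likelihood for each component:
  w_A·f_A = 0.43 × 0.440432 = 0.189386
  w_B·f_B = 0.18 × 0.335367 = 0.060366
  w_C·f_C = 0.39 × 0.256305 = 0.0999589
Sum: 0.189386 + 0.060366 + 0.0999589 = 0.34971
So the posterior for Class C is 0.0999589 / 0.34971 ≈ 0.286.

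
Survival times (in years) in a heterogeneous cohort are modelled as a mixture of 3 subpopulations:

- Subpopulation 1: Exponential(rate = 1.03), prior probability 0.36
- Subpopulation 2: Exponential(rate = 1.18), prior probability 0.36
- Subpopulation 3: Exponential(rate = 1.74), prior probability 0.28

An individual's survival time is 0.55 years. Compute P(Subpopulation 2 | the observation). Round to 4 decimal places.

0.3583

P(component k | x) = π_k·f_k(x) / marginal(x), where marginal(x) = Σ_j π_j·f_j(x).
Exponential densities:
  p_1 = 1.03·e^(−1.03·0.55) = 1.03·e^(−0.5665) = 0.584533
  p_2 = 1.18·e^(−1.18·0.55) = 1.18·e^(−0.6490) = 0.61663
  p_3 = 1.74·e^(−1.74·0.55) = 1.74·e^(−0.9570) = 0.668235
Prior × likelihood for each component:
  π_1·p_1 = 0.36 × 0.584533 = 0.210432
  π_2·p_2 = 0.36 × 0.61663 = 0.221987
  π_3·p_3 = 0.28 × 0.668235 = 0.187106
Sum: 0.210432 + 0.221987 + 0.187106 = 0.619525
P(Subpopulation 2 | the observation) = 0.221987 / 0.619525 ≈ 0.3583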